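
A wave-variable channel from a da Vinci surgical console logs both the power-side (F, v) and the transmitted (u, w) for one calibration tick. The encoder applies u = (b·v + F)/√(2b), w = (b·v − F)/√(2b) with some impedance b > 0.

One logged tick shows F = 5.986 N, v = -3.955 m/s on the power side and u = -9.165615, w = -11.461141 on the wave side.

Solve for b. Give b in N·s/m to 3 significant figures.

b = 13.6 N·s/m

u + w = -20.626756;  u + w = √(2b)·v, so √(2b) = -20.626756/(-3.955) = 5.215362.
b = (√(2b))²/2 = 27.199999/2 = 13.599999.
(Check via u − w = 2F/√(2b): u − w = 2.295526, 2F/√(2b) = 2.295526.)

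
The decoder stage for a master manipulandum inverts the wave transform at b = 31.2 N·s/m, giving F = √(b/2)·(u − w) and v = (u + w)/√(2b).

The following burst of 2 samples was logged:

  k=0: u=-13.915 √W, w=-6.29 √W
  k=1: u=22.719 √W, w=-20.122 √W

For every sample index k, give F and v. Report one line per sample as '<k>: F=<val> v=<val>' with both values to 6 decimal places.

0: F=-30.116337 v=-2.557800
1: F=169.208392 v=0.328761

k=0: u−w=-7.625000, u+w=-20.205000; √(b/2)=3.949684, √(2b)=7.899367; F=3.949684×(-7.625)=-30.116337, v=-20.205000/7.899367=-2.557800
k=1: u−w=42.841000, u+w=2.597000; √(b/2)=3.949684, √(2b)=7.899367; F=3.949684×42.841=169.208392, v=2.597000/7.899367=0.328761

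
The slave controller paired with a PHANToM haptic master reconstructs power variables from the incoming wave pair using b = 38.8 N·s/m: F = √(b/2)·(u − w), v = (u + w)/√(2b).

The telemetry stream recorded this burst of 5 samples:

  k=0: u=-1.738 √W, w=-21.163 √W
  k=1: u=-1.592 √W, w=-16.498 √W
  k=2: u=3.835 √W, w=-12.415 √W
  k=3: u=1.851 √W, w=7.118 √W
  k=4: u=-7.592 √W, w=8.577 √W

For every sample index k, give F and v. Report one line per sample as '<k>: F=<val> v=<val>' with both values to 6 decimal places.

0: F=85.558250 v=-2.599702
1: F=65.654120 v=-2.053561
2: F=71.573826 v=-0.973994
3: F=-23.198729 v=1.018153
4: F=-71.217058 v=0.111816

k=0: u−w=19.425000, u+w=-22.901000; √(b/2)=4.404543, √(2b)=8.809086; F=4.404543×19.425=85.558250, v=-22.901000/8.809086=-2.599702
k=1: u−w=14.906000, u+w=-18.090000; √(b/2)=4.404543, √(2b)=8.809086; F=4.404543×14.906=65.654120, v=-18.090000/8.809086=-2.053561
k=2: u−w=16.250000, u+w=-8.580000; √(b/2)=4.404543, √(2b)=8.809086; F=4.404543×16.25=71.573826, v=-8.580000/8.809086=-0.973994
k=3: u−w=-5.267000, u+w=8.969000; √(b/2)=4.404543, √(2b)=8.809086; F=4.404543×(-5.267)=-23.198729, v=8.969000/8.809086=1.018153
k=4: u−w=-16.169000, u+w=0.985000; √(b/2)=4.404543, √(2b)=8.809086; F=4.404543×(-16.169)=-71.217058, v=0.985000/8.809086=0.111816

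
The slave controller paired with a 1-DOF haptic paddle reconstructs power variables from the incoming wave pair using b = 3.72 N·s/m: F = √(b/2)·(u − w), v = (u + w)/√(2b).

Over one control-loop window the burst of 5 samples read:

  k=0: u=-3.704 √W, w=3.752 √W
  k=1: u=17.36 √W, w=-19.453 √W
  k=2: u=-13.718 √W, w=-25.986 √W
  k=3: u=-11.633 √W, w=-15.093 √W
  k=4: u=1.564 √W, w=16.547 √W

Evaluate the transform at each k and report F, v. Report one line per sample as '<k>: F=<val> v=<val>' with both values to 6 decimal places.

0: F=-10.168628 v=0.017598
1: F=50.206238 v=-0.767331
2: F=16.731321 v=-14.556193
3: F=4.718811 v=-9.798227
4: F=-20.434088 v=6.639815

k=0: u−w=-7.456000, u+w=0.048000; √(b/2)=1.363818, √(2b)=2.727636; F=1.363818×(-7.456)=-10.168628, v=0.048000/2.727636=0.017598
k=1: u−w=36.813000, u+w=-2.093000; √(b/2)=1.363818, √(2b)=2.727636; F=1.363818×36.813=50.206238, v=-2.093000/2.727636=-0.767331
k=2: u−w=12.268000, u+w=-39.704000; √(b/2)=1.363818, √(2b)=2.727636; F=1.363818×12.268=16.731321, v=-39.704000/2.727636=-14.556193
k=3: u−w=3.460000, u+w=-26.726000; √(b/2)=1.363818, √(2b)=2.727636; F=1.363818×3.46=4.718811, v=-26.726000/2.727636=-9.798227
k=4: u−w=-14.983000, u+w=18.111000; √(b/2)=1.363818, √(2b)=2.727636; F=1.363818×(-14.983)=-20.434088, v=18.111000/2.727636=6.639815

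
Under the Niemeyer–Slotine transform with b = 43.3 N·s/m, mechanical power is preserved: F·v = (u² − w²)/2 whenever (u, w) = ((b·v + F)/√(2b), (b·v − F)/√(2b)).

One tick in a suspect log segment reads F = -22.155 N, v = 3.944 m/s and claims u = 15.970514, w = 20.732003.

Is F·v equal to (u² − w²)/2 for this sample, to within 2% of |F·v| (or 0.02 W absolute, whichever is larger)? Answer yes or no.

F·v = (-22.155)×3.944 = -87.379320 W.
(u² − w²)/2 = (255.057317 − 429.815948)/2 = -87.379315 W.
|Δ| = 0.000005;  2% of max(1, |F·v|) = 1.747586.

yes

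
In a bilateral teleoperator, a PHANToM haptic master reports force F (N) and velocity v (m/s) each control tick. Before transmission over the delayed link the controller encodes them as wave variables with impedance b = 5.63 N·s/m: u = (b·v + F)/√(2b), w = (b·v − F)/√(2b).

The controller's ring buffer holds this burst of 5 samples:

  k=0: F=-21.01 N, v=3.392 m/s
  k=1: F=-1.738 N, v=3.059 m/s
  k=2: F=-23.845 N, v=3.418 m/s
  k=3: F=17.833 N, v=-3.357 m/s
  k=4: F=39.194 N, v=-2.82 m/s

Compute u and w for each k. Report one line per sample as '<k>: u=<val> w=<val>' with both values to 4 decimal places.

k=0: b·v=5.63×3.392=19.0970; √(2b)=3.3556; u=(19.0970+(-21.01))/3.3556=-0.5701, w=(19.0970−(-21.01))/3.3556=11.9523
k=1: b·v=5.63×3.059=17.2222; √(2b)=3.3556; u=(17.2222+(-1.738))/3.3556=4.6144, w=(17.2222−(-1.738))/3.3556=5.6503
k=2: b·v=5.63×3.418=19.2433; √(2b)=3.3556; u=(19.2433+(-23.845))/3.3556=-1.3713, w=(19.2433−(-23.845))/3.3556=12.8408
k=3: b·v=5.63×(-3.357)=-18.8999; √(2b)=3.3556; u=(-18.8999+17.833)/3.3556=-0.3179, w=(-18.8999−17.833)/3.3556=-10.9468
k=4: b·v=5.63×(-2.82)=-15.8766; √(2b)=3.3556; u=(-15.8766+39.194)/3.3556=6.9488, w=(-15.8766−39.194)/3.3556=-16.4116

0: u=-0.5701 w=11.9523
1: u=4.6144 w=5.6503
2: u=-1.3713 w=12.8408
3: u=-0.3179 w=-10.9468
4: u=6.9488 w=-16.4116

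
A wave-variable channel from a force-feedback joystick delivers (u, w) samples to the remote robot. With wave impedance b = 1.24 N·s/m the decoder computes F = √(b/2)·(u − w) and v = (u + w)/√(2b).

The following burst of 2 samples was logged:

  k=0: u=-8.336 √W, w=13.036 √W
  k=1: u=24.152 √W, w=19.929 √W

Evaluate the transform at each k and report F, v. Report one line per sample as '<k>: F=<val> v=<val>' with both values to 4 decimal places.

k=0: u−w=-21.3720, u+w=4.7000; √(b/2)=0.7874, √(2b)=1.5748; F=0.7874×(-21.372)=-16.8283, v=4.7000/1.5748=2.9845
k=1: u−w=4.2230, u+w=44.0810; √(b/2)=0.7874, √(2b)=1.5748; F=0.7874×4.223=3.3252, v=44.0810/1.5748=27.9915

0: F=-16.8283 v=2.9845
1: F=3.3252 v=27.9915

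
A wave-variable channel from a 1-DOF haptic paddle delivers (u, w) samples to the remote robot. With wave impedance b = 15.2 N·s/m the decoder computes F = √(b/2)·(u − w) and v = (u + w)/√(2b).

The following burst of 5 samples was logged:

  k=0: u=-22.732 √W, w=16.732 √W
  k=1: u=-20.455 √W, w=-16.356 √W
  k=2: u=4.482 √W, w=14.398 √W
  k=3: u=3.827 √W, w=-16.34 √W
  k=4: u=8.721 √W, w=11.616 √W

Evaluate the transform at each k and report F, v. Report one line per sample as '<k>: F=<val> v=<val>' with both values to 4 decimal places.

k=0: u−w=-39.4640, u+w=-6.0000; √(b/2)=2.7568, √(2b)=5.5136; F=2.7568×(-39.464)=-108.7947, v=-6.0000/5.5136=-1.0882
k=1: u−w=-4.0990, u+w=-36.8110; √(b/2)=2.7568, √(2b)=5.5136; F=2.7568×(-4.099)=-11.3002, v=-36.8110/5.5136=-6.6764
k=2: u−w=-9.9160, u+w=18.8800; √(b/2)=2.7568, √(2b)=5.5136; F=2.7568×(-9.916)=-27.3365, v=18.8800/5.5136=3.4242
k=3: u−w=20.1670, u+w=-12.5130; √(b/2)=2.7568, √(2b)=5.5136; F=2.7568×20.167=55.5966, v=-12.5130/5.5136=-2.2695
k=4: u−w=-2.8950, u+w=20.3370; √(b/2)=2.7568, √(2b)=5.5136; F=2.7568×(-2.895)=-7.9810, v=20.3370/5.5136=3.6885

0: F=-108.7947 v=-1.0882
1: F=-11.3002 v=-6.6764
2: F=-27.3365 v=3.4242
3: F=55.5966 v=-2.2695
4: F=-7.9810 v=3.6885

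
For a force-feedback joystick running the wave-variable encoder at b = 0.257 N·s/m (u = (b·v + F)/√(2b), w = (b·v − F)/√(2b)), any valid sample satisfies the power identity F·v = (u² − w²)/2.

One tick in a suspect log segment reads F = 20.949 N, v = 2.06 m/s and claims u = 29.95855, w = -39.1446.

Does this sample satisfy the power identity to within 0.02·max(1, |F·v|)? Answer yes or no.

no

F·v = 20.949×2.06 = 43.15494 W.
(u² − w²)/2 = (897.51472 − 1532.29971)/2 = -317.39250 W.
|Δ| = 360.54744;  2% of max(1, |F·v|) = 0.86310.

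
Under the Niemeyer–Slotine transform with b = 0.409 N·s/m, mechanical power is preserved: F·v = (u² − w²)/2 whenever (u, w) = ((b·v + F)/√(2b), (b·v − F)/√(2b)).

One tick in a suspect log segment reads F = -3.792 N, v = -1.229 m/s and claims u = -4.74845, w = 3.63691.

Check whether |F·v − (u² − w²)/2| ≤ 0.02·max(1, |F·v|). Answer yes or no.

yes

F·v = (-3.792)×(-1.229) = 4.6604 W.
(u² − w²)/2 = (22.5478 − 13.2271)/2 = 4.6603 W.
|Δ| = 0.0000;  2% of max(1, |F·v|) = 0.0932.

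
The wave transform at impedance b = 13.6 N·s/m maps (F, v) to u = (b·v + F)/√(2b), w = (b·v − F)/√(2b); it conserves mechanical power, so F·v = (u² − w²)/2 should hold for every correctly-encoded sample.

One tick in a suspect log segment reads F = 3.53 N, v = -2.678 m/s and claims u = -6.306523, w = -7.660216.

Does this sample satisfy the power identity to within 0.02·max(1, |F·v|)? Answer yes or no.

yes

F·v = 3.53×(-2.678) = -9.453340 W.
(u² − w²)/2 = (39.772232 − 58.678909)/2 = -9.453338 W.
|Δ| = 0.000002;  2% of max(1, |F·v|) = 0.189067.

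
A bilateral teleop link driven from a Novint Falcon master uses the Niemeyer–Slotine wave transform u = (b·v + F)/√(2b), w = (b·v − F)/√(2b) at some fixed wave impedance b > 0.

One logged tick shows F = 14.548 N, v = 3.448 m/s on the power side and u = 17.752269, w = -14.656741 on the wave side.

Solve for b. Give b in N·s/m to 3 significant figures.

u + w = 3.095528;  u + w = √(2b)·v, so √(2b) = 3.095528/3.448 = 0.897775.
b = (√(2b))²/2 = 0.806000/2 = 0.403000.
(Check via u − w = 2F/√(2b): u − w = 32.409010, 2F/√(2b) = 32.409013.)

b = 0.403 N·s/m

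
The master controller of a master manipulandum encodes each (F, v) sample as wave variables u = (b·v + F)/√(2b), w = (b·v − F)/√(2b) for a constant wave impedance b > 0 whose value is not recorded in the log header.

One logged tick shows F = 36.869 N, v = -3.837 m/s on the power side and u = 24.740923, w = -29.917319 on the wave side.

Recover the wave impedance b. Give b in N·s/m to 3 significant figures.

b = 0.91 N·s/m

u + w = -5.176396;  u + w = √(2b)·v, so √(2b) = -5.176396/(-3.837) = 1.349074.
b = (√(2b))²/2 = 1.820000/2 = 0.910000.
(Check via u − w = 2F/√(2b): u − w = 54.658242, 2F/√(2b) = 54.658242.)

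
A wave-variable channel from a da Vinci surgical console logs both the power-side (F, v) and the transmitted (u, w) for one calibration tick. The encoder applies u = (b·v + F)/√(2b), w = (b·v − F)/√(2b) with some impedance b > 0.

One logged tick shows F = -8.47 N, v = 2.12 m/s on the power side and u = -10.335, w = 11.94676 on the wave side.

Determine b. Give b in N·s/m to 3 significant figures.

b = 0.289 N·s/m

u + w = 1.61176;  u + w = √(2b)·v, so √(2b) = 1.61176/2.12 = 0.76026.
b = (√(2b))²/2 = 0.57800/2 = 0.28900.
(Check via u − w = 2F/√(2b): u − w = -22.28176, 2F/√(2b) = -22.28173.)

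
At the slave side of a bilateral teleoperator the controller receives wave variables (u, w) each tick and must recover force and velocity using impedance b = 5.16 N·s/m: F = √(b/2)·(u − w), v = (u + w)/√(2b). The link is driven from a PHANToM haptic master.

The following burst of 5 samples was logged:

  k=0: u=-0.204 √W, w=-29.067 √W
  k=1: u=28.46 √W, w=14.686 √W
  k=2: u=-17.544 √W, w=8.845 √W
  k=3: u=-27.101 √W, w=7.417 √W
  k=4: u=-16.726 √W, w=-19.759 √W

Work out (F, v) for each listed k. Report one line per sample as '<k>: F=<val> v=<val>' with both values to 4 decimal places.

0: F=46.3608 v=-9.1117
1: F=22.1243 v=13.4308
2: F=-42.3870 v=-2.7079
3: F=-55.4441 v=-6.1274
4: F=4.8717 v=-11.3573

k=0: u−w=28.8630, u+w=-29.2710; √(b/2)=1.6062, √(2b)=3.2125; F=1.6062×28.863=46.3608, v=-29.2710/3.2125=-9.1117
k=1: u−w=13.7740, u+w=43.1460; √(b/2)=1.6062, √(2b)=3.2125; F=1.6062×13.774=22.1243, v=43.1460/3.2125=13.4308
k=2: u−w=-26.3890, u+w=-8.6990; √(b/2)=1.6062, √(2b)=3.2125; F=1.6062×(-26.389)=-42.3870, v=-8.6990/3.2125=-2.7079
k=3: u−w=-34.5180, u+w=-19.6840; √(b/2)=1.6062, √(2b)=3.2125; F=1.6062×(-34.518)=-55.4441, v=-19.6840/3.2125=-6.1274
k=4: u−w=3.0330, u+w=-36.4850; √(b/2)=1.6062, √(2b)=3.2125; F=1.6062×3.033=4.8717, v=-36.4850/3.2125=-11.3573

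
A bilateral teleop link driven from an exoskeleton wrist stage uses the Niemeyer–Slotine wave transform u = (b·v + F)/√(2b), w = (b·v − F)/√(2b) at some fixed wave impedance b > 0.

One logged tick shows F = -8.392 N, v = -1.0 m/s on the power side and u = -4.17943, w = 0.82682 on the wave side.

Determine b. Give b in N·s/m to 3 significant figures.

u + w = -3.3526;  u + w = √(2b)·v, so √(2b) = -3.3526/(-1.0) = 3.3526.
b = (√(2b))²/2 = 11.2400/2 = 5.6200.
(Check via u − w = 2F/√(2b): u − w = -5.0062, 2F/√(2b) = -5.0062.)

b = 5.62 N·s/m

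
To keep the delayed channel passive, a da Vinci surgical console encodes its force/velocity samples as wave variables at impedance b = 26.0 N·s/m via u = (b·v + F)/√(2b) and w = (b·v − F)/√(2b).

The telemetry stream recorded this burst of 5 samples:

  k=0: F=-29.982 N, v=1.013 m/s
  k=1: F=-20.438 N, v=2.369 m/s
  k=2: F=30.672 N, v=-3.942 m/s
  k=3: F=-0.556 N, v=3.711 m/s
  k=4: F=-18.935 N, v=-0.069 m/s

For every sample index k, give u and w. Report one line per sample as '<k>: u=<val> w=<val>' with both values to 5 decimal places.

0: u=-0.50533 w=7.81018
1: u=5.70731 w=11.37579
2: u=-9.95964 w=-18.46652
3: u=13.30310 w=13.45730
4: u=-2.87460 w=2.37703

k=0: b·v=26.0×1.013=26.33800; √(2b)=7.21110; u=(26.33800+(-29.982))/7.21110=-0.50533, w=(26.33800−(-29.982))/7.21110=7.81018
k=1: b·v=26.0×2.369=61.59400; √(2b)=7.21110; u=(61.59400+(-20.438))/7.21110=5.70731, w=(61.59400−(-20.438))/7.21110=11.37579
k=2: b·v=26.0×(-3.942)=-102.49200; √(2b)=7.21110; u=(-102.49200+30.672)/7.21110=-9.95964, w=(-102.49200−30.672)/7.21110=-18.46652
k=3: b·v=26.0×3.711=96.48600; √(2b)=7.21110; u=(96.48600+(-0.556))/7.21110=13.30310, w=(96.48600−(-0.556))/7.21110=13.45730
k=4: b·v=26.0×(-0.069)=-1.79400; √(2b)=7.21110; u=(-1.79400+(-18.935))/7.21110=-2.87460, w=(-1.79400−(-18.935))/7.21110=2.37703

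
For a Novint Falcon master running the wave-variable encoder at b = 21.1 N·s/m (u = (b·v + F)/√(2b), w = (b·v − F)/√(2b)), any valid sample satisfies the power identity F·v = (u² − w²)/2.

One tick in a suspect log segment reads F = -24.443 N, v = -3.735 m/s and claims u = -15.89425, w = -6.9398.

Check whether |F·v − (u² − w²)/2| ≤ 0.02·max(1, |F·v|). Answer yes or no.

no

F·v = (-24.443)×(-3.735) = 91.29461 W.
(u² − w²)/2 = (252.62718 − 48.16082)/2 = 102.23318 W.
|Δ| = 10.93857;  2% of max(1, |F·v|) = 1.82589.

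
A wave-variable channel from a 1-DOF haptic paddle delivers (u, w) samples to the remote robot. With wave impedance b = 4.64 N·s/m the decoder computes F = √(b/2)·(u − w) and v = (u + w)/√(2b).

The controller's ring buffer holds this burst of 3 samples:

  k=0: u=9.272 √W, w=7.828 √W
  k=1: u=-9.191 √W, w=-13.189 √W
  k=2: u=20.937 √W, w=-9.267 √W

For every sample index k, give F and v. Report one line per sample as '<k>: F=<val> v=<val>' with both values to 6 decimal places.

0: F=2.199435 v=5.613350
1: F=6.089572 v=-7.346595
2: F=46.005362 v=3.830865

k=0: u−w=1.444000, u+w=17.100000; √(b/2)=1.523155, √(2b)=3.046309; F=1.523155×1.444=2.199435, v=17.100000/3.046309=5.613350
k=1: u−w=3.998000, u+w=-22.380000; √(b/2)=1.523155, √(2b)=3.046309; F=1.523155×3.998=6.089572, v=-22.380000/3.046309=-7.346595
k=2: u−w=30.204000, u+w=11.670000; √(b/2)=1.523155, √(2b)=3.046309; F=1.523155×30.204=46.005362, v=11.670000/3.046309=3.830865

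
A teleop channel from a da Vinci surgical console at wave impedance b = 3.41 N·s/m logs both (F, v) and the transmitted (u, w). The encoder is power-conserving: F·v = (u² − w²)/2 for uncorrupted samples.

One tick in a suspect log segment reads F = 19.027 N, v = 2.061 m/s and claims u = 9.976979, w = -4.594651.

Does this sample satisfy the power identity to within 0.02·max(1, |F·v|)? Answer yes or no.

yes

F·v = 19.027×2.061 = 39.214647 W.
(u² − w²)/2 = (99.540110 − 21.110818)/2 = 39.214646 W.
|Δ| = 0.000001;  2% of max(1, |F·v|) = 0.784293.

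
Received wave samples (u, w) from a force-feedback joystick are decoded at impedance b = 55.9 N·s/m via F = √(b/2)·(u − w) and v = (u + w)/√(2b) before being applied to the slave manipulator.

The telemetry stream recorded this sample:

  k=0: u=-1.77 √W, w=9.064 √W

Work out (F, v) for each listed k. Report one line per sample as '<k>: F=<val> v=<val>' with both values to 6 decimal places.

0: F=-57.276931 v=0.689834

k=0: u−w=-10.834000, u+w=7.294000; √(b/2)=5.286776, √(2b)=10.573552; F=5.286776×(-10.834)=-57.276931, v=7.294000/10.573552=0.689834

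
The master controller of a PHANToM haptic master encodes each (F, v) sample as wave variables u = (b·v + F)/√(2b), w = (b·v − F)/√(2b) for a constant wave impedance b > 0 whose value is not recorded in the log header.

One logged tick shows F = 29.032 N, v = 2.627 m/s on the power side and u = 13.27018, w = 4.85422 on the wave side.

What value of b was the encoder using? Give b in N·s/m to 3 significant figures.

b = 23.8 N·s/m

u + w = 18.12440;  u + w = √(2b)·v, so √(2b) = 18.12440/2.627 = 6.89928.
b = (√(2b))²/2 = 47.60002/2 = 23.80001.
(Check via u − w = 2F/√(2b): u − w = 8.41596, 2F/√(2b) = 8.41595.)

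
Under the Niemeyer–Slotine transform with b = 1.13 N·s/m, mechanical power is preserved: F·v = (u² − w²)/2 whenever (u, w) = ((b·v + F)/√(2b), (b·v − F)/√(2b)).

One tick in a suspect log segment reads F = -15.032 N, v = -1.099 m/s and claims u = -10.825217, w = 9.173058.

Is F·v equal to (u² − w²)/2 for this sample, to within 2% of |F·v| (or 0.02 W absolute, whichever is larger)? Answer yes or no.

F·v = (-15.032)×(-1.099) = 16.520168 W.
(u² − w²)/2 = (117.185323 − 84.144993)/2 = 16.520165 W.
|Δ| = 0.000003;  2% of max(1, |F·v|) = 0.330403.

yes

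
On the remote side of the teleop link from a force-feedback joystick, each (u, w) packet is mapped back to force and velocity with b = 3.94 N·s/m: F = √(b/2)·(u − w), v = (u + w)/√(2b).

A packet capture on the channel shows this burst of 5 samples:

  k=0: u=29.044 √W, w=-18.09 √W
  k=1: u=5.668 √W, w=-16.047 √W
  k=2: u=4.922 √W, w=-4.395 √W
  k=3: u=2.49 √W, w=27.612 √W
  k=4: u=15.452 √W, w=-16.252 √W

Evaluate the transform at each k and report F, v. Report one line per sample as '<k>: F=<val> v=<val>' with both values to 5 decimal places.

0: F=66.15572 v=3.90220
1: F=30.47845 v=-3.69737
2: F=13.07703 v=0.18774
3: F=-35.26041 v=10.72339
4: F=44.49868 v=-0.28499

k=0: u−w=47.13400, u+w=10.95400; √(b/2)=1.40357, √(2b)=2.80713; F=1.40357×47.134=66.15572, v=10.95400/2.80713=3.90220
k=1: u−w=21.71500, u+w=-10.37900; √(b/2)=1.40357, √(2b)=2.80713; F=1.40357×21.715=30.47845, v=-10.37900/2.80713=-3.69737
k=2: u−w=9.31700, u+w=0.52700; √(b/2)=1.40357, √(2b)=2.80713; F=1.40357×9.317=13.07703, v=0.52700/2.80713=0.18774
k=3: u−w=-25.12200, u+w=30.10200; √(b/2)=1.40357, √(2b)=2.80713; F=1.40357×(-25.122)=-35.26041, v=30.10200/2.80713=10.72339
k=4: u−w=31.70400, u+w=-0.80000; √(b/2)=1.40357, √(2b)=2.80713; F=1.40357×31.704=44.49868, v=-0.80000/2.80713=-0.28499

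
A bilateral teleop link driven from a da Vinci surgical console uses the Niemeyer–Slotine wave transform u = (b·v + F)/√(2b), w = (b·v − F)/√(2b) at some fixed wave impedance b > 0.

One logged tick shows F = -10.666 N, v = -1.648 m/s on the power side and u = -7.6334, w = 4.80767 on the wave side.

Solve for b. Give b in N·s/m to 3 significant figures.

u + w = -2.82573;  u + w = √(2b)·v, so √(2b) = -2.82573/(-1.648) = 1.71464.
b = (√(2b))²/2 = 2.94000/2 = 1.47000.
(Check via u − w = 2F/√(2b): u − w = -12.44107, 2F/√(2b) = -12.44108.)

b = 1.47 N·s/m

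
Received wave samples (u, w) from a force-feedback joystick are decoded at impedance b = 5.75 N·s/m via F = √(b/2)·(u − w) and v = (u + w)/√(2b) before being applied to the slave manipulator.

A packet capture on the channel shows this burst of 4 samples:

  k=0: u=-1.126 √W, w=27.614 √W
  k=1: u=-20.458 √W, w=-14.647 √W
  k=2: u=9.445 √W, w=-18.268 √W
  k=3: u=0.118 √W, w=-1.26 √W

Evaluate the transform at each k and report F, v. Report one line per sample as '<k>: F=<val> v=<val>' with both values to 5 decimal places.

k=0: u−w=-28.74000, u+w=26.48800; √(b/2)=1.69558, √(2b)=3.39116; F=1.69558×(-28.74)=-48.73104, v=26.48800/3.39116=7.81089
k=1: u−w=-5.81100, u+w=-35.10500; √(b/2)=1.69558, √(2b)=3.39116; F=1.69558×(-5.811)=-9.85303, v=-35.10500/3.39116=-10.35190
k=2: u−w=27.71300, u+w=-8.82300; √(b/2)=1.69558, √(2b)=3.39116; F=1.69558×27.713=46.98968, v=-8.82300/3.39116=-2.60176
k=3: u−w=1.37800, u+w=-1.14200; √(b/2)=1.69558, √(2b)=3.39116; F=1.69558×1.378=2.33651, v=-1.14200/3.39116=-0.33676

0: F=-48.73104 v=7.81089
1: F=-9.85303 v=-10.35190
2: F=46.98968 v=-2.60176
3: F=2.33651 v=-0.33676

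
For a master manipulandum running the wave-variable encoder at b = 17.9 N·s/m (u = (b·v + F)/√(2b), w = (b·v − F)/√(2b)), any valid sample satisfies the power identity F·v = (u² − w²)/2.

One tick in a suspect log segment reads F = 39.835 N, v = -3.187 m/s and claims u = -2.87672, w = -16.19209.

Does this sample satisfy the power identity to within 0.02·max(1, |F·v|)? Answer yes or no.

F·v = 39.835×(-3.187) = -126.9541 W.
(u² − w²)/2 = (8.2755 − 262.1838)/2 = -126.9541 W.
|Δ| = 0.0000;  2% of max(1, |F·v|) = 2.5391.

yes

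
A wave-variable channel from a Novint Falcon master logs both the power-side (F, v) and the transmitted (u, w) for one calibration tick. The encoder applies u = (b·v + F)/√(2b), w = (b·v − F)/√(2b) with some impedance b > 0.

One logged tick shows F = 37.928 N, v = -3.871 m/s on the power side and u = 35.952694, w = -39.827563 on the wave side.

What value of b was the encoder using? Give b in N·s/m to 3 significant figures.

b = 0.501 N·s/m

u + w = -3.874869;  u + w = √(2b)·v, so √(2b) = -3.874869/(-3.871) = 1.000999.
b = (√(2b))²/2 = 1.002000/2 = 0.501000.
(Check via u − w = 2F/√(2b): u − w = 75.780257, 2F/√(2b) = 75.780259.)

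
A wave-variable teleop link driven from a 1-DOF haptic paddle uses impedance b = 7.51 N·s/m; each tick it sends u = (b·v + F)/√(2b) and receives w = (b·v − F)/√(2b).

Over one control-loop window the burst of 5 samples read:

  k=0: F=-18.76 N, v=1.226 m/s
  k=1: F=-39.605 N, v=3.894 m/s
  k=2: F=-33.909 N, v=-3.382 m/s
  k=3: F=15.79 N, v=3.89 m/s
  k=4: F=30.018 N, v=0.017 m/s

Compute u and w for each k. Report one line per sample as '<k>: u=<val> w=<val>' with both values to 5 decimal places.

k=0: b·v=7.51×1.226=9.20726; √(2b)=3.87556; u=(9.20726+(-18.76))/3.87556=-2.46486, w=(9.20726−(-18.76))/3.87556=7.21631
k=1: b·v=7.51×3.894=29.24394; √(2b)=3.87556; u=(29.24394+(-39.605))/3.87556=-2.67343, w=(29.24394−(-39.605))/3.87556=17.76488
k=2: b·v=7.51×(-3.382)=-25.39882; √(2b)=3.87556; u=(-25.39882+(-33.909))/3.87556=-15.30301, w=(-25.39882−(-33.909))/3.87556=2.19586
k=3: b·v=7.51×3.89=29.21390; √(2b)=3.87556; u=(29.21390+15.79)/3.87556=11.61222, w=(29.21390−15.79)/3.87556=3.46373
k=4: b·v=7.51×0.017=0.12767; √(2b)=3.87556; u=(0.12767+30.018)/3.87556=7.77839, w=(0.12767−30.018)/3.87556=-7.71251

0: u=-2.46486 w=7.21631
1: u=-2.67343 w=17.76488
2: u=-15.30301 w=2.19586
3: u=11.61222 w=3.46373
4: u=7.77839 w=-7.71251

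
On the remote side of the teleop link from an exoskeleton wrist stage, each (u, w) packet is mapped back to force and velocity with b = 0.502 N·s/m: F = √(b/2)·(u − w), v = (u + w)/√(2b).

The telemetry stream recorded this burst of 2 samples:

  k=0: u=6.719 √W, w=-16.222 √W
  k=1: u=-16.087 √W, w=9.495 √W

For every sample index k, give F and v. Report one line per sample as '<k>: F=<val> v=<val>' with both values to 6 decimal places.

0: F=11.493418 v=-9.484051
1: F=-12.816556 v=-6.578855

k=0: u−w=22.941000, u+w=-9.503000; √(b/2)=0.500999, √(2b)=1.001998; F=0.500999×22.941=11.493418, v=-9.503000/1.001998=-9.484051
k=1: u−w=-25.582000, u+w=-6.592000; √(b/2)=0.500999, √(2b)=1.001998; F=0.500999×(-25.582)=-12.816556, v=-6.592000/1.001998=-6.578855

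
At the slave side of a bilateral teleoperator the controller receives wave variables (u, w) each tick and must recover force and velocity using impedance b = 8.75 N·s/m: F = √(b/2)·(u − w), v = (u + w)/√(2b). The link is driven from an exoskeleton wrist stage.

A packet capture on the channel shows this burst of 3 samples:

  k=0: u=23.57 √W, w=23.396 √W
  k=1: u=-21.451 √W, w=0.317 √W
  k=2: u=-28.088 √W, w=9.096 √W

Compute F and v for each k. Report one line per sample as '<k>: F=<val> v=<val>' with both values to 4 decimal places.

0: F=0.3639 v=11.2270
1: F=-45.5310 v=-5.0520
2: F=-77.7759 v=-4.5400

k=0: u−w=0.1740, u+w=46.9660; √(b/2)=2.0917, √(2b)=4.1833; F=2.0917×0.174=0.3639, v=46.9660/4.1833=11.2270
k=1: u−w=-21.7680, u+w=-21.1340; √(b/2)=2.0917, √(2b)=4.1833; F=2.0917×(-21.768)=-45.5310, v=-21.1340/4.1833=-5.0520
k=2: u−w=-37.1840, u+w=-18.9920; √(b/2)=2.0917, √(2b)=4.1833; F=2.0917×(-37.184)=-77.7759, v=-18.9920/4.1833=-4.5400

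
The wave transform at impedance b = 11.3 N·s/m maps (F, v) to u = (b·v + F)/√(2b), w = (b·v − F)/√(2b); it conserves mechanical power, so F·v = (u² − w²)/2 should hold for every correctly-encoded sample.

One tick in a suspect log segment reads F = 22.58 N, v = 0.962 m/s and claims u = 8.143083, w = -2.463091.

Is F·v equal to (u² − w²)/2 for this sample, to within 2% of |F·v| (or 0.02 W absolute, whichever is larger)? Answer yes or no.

no

F·v = 22.58×0.962 = 21.721960 W.
(u² − w²)/2 = (66.309801 − 6.066817)/2 = 30.121492 W.
|Δ| = 8.399532;  2% of max(1, |F·v|) = 0.434439.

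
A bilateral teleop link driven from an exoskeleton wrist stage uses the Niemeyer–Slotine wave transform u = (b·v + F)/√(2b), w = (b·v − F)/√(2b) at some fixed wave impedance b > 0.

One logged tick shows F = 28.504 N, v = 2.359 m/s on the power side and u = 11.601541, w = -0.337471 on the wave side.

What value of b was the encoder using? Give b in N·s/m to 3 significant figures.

b = 11.4 N·s/m

u + w = 11.264070;  u + w = √(2b)·v, so √(2b) = 11.264070/2.359 = 4.774934.
b = (√(2b))²/2 = 22.799998/2 = 11.399999.
(Check via u − w = 2F/√(2b): u − w = 11.939012, 2F/√(2b) = 11.939012.)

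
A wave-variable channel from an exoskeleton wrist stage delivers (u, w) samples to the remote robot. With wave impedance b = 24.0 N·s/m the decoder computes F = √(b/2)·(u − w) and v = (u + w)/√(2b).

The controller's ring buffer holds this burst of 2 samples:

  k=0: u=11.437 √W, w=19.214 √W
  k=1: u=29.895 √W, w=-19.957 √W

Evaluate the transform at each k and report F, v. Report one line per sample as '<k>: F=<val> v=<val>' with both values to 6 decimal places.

0: F=-26.940318 v=4.424091
1: F=172.692394 v=1.434427

k=0: u−w=-7.777000, u+w=30.651000; √(b/2)=3.464102, √(2b)=6.928203; F=3.464102×(-7.777)=-26.940318, v=30.651000/6.928203=4.424091
k=1: u−w=49.852000, u+w=9.938000; √(b/2)=3.464102, √(2b)=6.928203; F=3.464102×49.852=172.692394, v=9.938000/6.928203=1.434427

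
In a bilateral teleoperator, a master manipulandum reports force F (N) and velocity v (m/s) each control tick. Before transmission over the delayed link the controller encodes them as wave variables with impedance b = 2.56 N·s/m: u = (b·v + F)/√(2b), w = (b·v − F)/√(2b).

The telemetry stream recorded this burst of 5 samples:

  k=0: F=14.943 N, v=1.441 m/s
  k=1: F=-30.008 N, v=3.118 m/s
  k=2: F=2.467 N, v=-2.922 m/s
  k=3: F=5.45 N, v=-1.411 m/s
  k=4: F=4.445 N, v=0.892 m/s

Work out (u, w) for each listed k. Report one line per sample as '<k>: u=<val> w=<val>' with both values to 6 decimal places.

k=0: b·v=2.56×1.441=3.688960; √(2b)=2.262742; u=(3.688960+14.943)/2.262742=8.234241, w=(3.688960−14.943)/2.262742=-4.973630
k=1: b·v=2.56×3.118=7.982080; √(2b)=2.262742; u=(7.982080+(-30.008))/2.262742=-9.734173, w=(7.982080−(-30.008))/2.262742=16.789402
k=2: b·v=2.56×(-2.922)=-7.480320; √(2b)=2.262742; u=(-7.480320+2.467)/2.262742=-2.215595, w=(-7.480320−2.467)/2.262742=-4.396136
k=3: b·v=2.56×(-1.411)=-3.612160; √(2b)=2.262742; u=(-3.612160+5.45)/2.262742=0.812218, w=(-3.612160−5.45)/2.262742=-4.004947
k=4: b·v=2.56×0.892=2.283520; √(2b)=2.262742; u=(2.283520+4.445)/2.262742=2.973614, w=(2.283520−4.445)/2.262742=-0.955248

0: u=8.234241 w=-4.973630
1: u=-9.734173 w=16.789402
2: u=-2.215595 w=-4.396136
3: u=0.812218 w=-4.004947
4: u=2.973614 w=-0.955248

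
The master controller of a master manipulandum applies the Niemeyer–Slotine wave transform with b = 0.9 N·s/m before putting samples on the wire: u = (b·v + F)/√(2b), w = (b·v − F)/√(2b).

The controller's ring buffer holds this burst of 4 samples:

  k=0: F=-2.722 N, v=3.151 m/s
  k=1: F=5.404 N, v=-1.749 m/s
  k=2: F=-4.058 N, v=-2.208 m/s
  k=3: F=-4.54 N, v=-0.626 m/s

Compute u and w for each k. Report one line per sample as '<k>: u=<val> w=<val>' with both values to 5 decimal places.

k=0: b·v=0.9×3.151=2.83590; √(2b)=1.34164; u=(2.83590+(-2.722))/1.34164=0.08490, w=(2.83590−(-2.722))/1.34164=4.14261
k=1: b·v=0.9×(-1.749)=-1.57410; √(2b)=1.34164; u=(-1.57410+5.404)/1.34164=2.85464, w=(-1.57410−5.404)/1.34164=-5.20117
k=2: b·v=0.9×(-2.208)=-1.98720; √(2b)=1.34164; u=(-1.98720+(-4.058))/1.34164=-4.50583, w=(-1.98720−(-4.058))/1.34164=1.54348
k=3: b·v=0.9×(-0.626)=-0.56340; √(2b)=1.34164; u=(-0.56340+(-4.54))/1.34164=-3.80385, w=(-0.56340−(-4.54))/1.34164=2.96398

0: u=0.08490 w=4.14261
1: u=2.85464 w=-5.20117
2: u=-4.50583 w=1.54348
3: u=-3.80385 w=2.96398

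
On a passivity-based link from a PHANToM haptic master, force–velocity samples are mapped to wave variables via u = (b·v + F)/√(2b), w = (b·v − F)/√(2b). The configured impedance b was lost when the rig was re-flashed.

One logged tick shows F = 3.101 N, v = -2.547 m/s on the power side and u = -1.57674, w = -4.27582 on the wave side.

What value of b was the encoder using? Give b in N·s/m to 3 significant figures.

u + w = -5.85256;  u + w = √(2b)·v, so √(2b) = -5.85256/(-2.547) = 2.29782.
b = (√(2b))²/2 = 5.28000/2 = 2.64000.
(Check via u − w = 2F/√(2b): u − w = 2.69908, 2F/√(2b) = 2.69907.)

b = 2.64 N·s/m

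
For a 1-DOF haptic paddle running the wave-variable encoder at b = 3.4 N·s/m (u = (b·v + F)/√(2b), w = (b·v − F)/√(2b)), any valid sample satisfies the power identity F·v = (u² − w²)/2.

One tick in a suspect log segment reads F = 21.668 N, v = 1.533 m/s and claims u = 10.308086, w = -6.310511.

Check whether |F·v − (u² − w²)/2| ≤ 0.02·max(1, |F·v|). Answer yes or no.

F·v = 21.668×1.533 = 33.217044 W.
(u² − w²)/2 = (106.256637 − 39.822549)/2 = 33.217044 W.
|Δ| = 0.000000;  2% of max(1, |F·v|) = 0.664341.

yes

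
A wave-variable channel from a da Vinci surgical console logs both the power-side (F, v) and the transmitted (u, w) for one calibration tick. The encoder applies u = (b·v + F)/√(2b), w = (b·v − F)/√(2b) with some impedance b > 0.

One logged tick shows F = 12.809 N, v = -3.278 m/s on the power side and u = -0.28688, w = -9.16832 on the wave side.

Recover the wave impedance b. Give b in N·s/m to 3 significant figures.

u + w = -9.45520;  u + w = √(2b)·v, so √(2b) = -9.45520/(-3.278) = 2.88444.
b = (√(2b))²/2 = 8.32000/2 = 4.16000.
(Check via u − w = 2F/√(2b): u − w = 8.88144, 2F/√(2b) = 8.88144.)

b = 4.16 N·s/m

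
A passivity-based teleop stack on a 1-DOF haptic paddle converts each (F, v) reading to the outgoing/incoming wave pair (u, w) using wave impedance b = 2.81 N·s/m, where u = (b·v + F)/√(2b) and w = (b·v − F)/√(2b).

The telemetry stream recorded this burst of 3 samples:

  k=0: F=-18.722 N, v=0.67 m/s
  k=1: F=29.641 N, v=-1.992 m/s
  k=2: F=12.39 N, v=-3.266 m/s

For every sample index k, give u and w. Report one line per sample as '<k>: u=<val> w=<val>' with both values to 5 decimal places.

k=0: b·v=2.81×0.67=1.88270; √(2b)=2.37065; u=(1.88270+(-18.722))/2.37065=-7.10323, w=(1.88270−(-18.722))/2.37065=8.69157
k=1: b·v=2.81×(-1.992)=-5.59752; √(2b)=2.37065; u=(-5.59752+29.641)/2.37065=10.14213, w=(-5.59752−29.641)/2.37065=-14.86447
k=2: b·v=2.81×(-3.266)=-9.17746; √(2b)=2.37065; u=(-9.17746+12.39)/2.37065=1.35513, w=(-9.17746−12.39)/2.37065=-9.09768

0: u=-7.10323 w=8.69157
1: u=10.14213 w=-14.86447
2: u=1.35513 w=-9.09768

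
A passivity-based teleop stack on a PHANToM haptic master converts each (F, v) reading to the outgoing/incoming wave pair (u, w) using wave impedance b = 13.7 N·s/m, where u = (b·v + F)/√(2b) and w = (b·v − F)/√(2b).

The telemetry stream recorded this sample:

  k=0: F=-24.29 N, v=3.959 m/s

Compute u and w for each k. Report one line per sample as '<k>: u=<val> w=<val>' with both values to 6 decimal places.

k=0: b·v=13.7×3.959=54.238300; √(2b)=5.234501; u=(54.238300+(-24.29))/5.234501=5.721329, w=(54.238300−(-24.29))/5.234501=15.002061

0: u=5.721329 w=15.002061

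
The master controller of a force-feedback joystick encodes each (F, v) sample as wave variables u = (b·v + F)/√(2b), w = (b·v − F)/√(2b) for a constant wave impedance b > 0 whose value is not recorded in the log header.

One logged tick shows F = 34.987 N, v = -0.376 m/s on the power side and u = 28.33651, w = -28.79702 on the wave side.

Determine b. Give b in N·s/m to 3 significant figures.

u + w = -0.46051;  u + w = √(2b)·v, so √(2b) = -0.46051/(-0.376) = 1.22476.
b = (√(2b))²/2 = 1.50004/2 = 0.75002.
(Check via u − w = 2F/√(2b): u − w = 57.13353, 2F/√(2b) = 57.13280.)

b = 0.75 N·s/m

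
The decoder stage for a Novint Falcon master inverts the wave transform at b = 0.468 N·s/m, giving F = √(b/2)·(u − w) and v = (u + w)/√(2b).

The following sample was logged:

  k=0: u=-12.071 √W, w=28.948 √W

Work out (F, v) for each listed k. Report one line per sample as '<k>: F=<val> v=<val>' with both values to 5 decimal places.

k=0: u−w=-41.01900, u+w=16.87700; √(b/2)=0.48374, √(2b)=0.96747; F=0.48374×(-41.019)=-19.84235, v=16.87700/0.96747=17.44445

0: F=-19.84235 v=17.44445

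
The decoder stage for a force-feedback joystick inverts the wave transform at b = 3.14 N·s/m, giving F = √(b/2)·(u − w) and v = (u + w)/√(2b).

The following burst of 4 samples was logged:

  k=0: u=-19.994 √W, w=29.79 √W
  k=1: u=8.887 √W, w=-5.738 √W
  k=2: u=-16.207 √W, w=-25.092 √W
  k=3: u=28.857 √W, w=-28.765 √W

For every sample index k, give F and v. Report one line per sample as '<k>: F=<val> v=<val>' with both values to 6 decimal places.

0: F=-62.379173 v=3.909030
1: F=18.325072 v=1.256588
2: F=11.132873 v=-16.480095
3: F=72.200159 v=0.036712

k=0: u−w=-49.784000, u+w=9.796000; √(b/2)=1.252996, √(2b)=2.505993; F=1.252996×(-49.784)=-62.379173, v=9.796000/2.505993=3.909030
k=1: u−w=14.625000, u+w=3.149000; √(b/2)=1.252996, √(2b)=2.505993; F=1.252996×14.625=18.325072, v=3.149000/2.505993=1.256588
k=2: u−w=8.885000, u+w=-41.299000; √(b/2)=1.252996, √(2b)=2.505993; F=1.252996×8.885=11.132873, v=-41.299000/2.505993=-16.480095
k=3: u−w=57.622000, u+w=0.092000; √(b/2)=1.252996, √(2b)=2.505993; F=1.252996×57.622=72.200159, v=0.092000/2.505993=0.036712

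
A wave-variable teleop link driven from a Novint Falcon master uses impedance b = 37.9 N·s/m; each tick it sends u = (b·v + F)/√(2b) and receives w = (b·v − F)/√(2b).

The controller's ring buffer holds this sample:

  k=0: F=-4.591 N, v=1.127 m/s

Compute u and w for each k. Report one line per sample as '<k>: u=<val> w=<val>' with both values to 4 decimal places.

k=0: b·v=37.9×1.127=42.7133; √(2b)=8.7063; u=(42.7133+(-4.591))/8.7063=4.3787, w=(42.7133−(-4.591))/8.7063=5.4333

0: u=4.3787 w=5.4333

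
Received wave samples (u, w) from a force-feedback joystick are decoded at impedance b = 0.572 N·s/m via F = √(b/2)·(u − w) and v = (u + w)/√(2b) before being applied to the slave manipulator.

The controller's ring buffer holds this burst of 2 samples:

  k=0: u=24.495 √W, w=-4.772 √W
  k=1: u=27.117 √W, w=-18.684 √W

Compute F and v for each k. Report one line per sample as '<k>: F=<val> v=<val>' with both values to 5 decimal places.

k=0: u−w=29.26700, u+w=19.72300; √(b/2)=0.53479, √(2b)=1.06958; F=0.53479×29.267=15.65169, v=19.72300/1.06958=18.43996
k=1: u−w=45.80100, u+w=8.43300; √(b/2)=0.53479, √(2b)=1.06958; F=0.53479×45.801=24.49390, v=8.43300/1.06958=7.88441

0: F=15.65169 v=18.43996
1: F=24.49390 v=7.88441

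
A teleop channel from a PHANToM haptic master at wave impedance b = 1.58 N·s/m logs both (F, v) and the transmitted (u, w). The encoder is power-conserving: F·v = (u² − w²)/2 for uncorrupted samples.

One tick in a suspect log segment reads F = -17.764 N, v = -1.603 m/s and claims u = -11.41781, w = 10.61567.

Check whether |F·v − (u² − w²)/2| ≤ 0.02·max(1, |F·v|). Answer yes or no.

no

F·v = (-17.764)×(-1.603) = 28.47569 W.
(u² − w²)/2 = (130.36639 − 112.69245)/2 = 8.83697 W.
|Δ| = 19.63872;  2% of max(1, |F·v|) = 0.56951.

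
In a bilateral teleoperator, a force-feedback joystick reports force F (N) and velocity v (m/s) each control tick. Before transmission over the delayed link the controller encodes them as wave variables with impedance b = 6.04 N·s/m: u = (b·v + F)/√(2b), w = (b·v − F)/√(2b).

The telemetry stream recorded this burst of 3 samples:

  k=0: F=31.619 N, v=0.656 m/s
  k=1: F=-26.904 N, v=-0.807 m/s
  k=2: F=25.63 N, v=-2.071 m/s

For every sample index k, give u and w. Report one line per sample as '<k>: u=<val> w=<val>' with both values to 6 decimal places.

0: u=10.237351 w=-7.957339
1: u=-9.143173 w=6.338340
2: u=3.775190 w=-10.973218

k=0: b·v=6.04×0.656=3.962240; √(2b)=3.475629; u=(3.962240+31.619)/3.475629=10.237351, w=(3.962240−31.619)/3.475629=-7.957339
k=1: b·v=6.04×(-0.807)=-4.874280; √(2b)=3.475629; u=(-4.874280+(-26.904))/3.475629=-9.143173, w=(-4.874280−(-26.904))/3.475629=6.338340
k=2: b·v=6.04×(-2.071)=-12.508840; √(2b)=3.475629; u=(-12.508840+25.63)/3.475629=3.775190, w=(-12.508840−25.63)/3.475629=-10.973218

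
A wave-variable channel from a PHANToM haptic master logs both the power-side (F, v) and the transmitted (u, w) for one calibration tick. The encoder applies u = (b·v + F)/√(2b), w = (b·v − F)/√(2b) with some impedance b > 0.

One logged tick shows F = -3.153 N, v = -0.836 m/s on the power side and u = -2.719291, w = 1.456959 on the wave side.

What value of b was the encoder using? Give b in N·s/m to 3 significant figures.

u + w = -1.262332;  u + w = √(2b)·v, so √(2b) = -1.262332/(-0.836) = 1.509967.
b = (√(2b))²/2 = 2.279999/2 = 1.139999.
(Check via u − w = 2F/√(2b): u − w = -4.176250, 2F/√(2b) = -4.176252.)

b = 1.14 N·s/m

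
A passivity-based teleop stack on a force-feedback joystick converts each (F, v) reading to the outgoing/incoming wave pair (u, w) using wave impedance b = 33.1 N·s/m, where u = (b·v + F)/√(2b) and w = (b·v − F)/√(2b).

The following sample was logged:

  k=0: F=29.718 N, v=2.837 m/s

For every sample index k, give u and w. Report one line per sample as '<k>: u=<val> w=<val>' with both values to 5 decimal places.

k=0: b·v=33.1×2.837=93.90470; √(2b)=8.13634; u=(93.90470+29.718)/8.13634=15.19390, w=(93.90470−29.718)/8.13634=7.88889

0: u=15.19390 w=7.88889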